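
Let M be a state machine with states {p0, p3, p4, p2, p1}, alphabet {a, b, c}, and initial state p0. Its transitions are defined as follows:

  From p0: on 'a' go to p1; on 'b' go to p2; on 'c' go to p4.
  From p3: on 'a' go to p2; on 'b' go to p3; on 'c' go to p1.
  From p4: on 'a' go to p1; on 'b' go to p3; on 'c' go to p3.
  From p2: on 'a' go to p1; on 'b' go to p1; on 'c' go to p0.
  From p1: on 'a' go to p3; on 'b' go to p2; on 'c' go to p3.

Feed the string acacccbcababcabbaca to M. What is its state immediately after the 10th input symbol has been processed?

p3

start at p0
read 'a': p0 → p1
read 'c': p1 → p3
read 'a': p3 → p2
read 'c': p2 → p0
read 'c': p0 → p4
read 'c': p4 → p3
read 'b': p3 → p3
read 'c': p3 → p1
read 'a': p1 → p3
read 'b': p3 → p3
After 10 symbols: p3.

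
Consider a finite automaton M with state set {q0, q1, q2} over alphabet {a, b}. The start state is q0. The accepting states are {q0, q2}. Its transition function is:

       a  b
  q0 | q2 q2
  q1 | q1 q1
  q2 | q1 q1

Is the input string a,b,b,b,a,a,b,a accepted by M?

No

start at q0
read 'a': q0 → q2
read 'b': q2 → q1
read 'b': q1 → q1
read 'b': q1 → q1
read 'a': q1 → q1
read 'a': q1 → q1
read 'b': q1 → q1
read 'a': q1 → q1
End state q1 is not accepting.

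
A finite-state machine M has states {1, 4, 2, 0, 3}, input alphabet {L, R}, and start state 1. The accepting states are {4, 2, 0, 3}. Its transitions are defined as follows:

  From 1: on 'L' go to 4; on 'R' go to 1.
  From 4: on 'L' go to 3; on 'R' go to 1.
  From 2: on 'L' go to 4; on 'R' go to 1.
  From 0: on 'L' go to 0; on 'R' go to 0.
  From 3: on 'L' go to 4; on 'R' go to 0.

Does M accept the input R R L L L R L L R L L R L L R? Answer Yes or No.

Yes

start at 1
read 'R': 1 → 1
read 'R': 1 → 1
read 'L': 1 → 4
read 'L': 4 → 3
read 'L': 3 → 4
read 'R': 4 → 1
read 'L': 1 → 4
read 'L': 4 → 3
read 'R': 3 → 0
read 'L': 0 → 0
read 'L': 0 → 0
read 'R': 0 → 0
read 'L': 0 → 0
read 'L': 0 → 0
read 'R': 0 → 0
End state 0 is accepting.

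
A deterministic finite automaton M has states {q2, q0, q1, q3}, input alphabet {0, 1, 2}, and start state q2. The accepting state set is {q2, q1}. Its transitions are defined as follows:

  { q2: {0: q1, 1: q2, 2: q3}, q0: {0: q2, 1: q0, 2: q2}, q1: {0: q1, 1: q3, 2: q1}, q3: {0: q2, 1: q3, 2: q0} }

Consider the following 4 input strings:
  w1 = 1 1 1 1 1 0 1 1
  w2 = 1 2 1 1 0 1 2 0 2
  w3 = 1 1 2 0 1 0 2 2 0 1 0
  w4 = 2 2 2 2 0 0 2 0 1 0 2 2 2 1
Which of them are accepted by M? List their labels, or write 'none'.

w3, w4

w1: Trace: q2 -1-> q2 -1-> q2 -1-> q2 -1-> q2 -1-> q2 -0-> q1 -1-> q3 -1-> q3  → end q3, rejected
w2: Trace: q2 -1-> q2 -2-> q3 -1-> q3 -1-> q3 -0-> q2 -1-> q2 -2-> q3 -0-> q2 -2-> q3  → end q3, rejected
w3: Trace: q2 -1-> q2 -1-> q2 -2-> q3 -0-> q2 -1-> q2 -0-> q1 -2-> q1 -2-> q1 -0-> q1 -1-> q3 -0-> q2  → end q2, accepted
w4: Trace: q2 -2-> q3 -2-> q0 -2-> q2 -2-> q3 -0-> q2 -0-> q1 -2-> q1 -0-> q1 -1-> q3 -0-> q2 -2-> q3 -2-> q0 -2-> q2 -1-> q2  → end q2, accepted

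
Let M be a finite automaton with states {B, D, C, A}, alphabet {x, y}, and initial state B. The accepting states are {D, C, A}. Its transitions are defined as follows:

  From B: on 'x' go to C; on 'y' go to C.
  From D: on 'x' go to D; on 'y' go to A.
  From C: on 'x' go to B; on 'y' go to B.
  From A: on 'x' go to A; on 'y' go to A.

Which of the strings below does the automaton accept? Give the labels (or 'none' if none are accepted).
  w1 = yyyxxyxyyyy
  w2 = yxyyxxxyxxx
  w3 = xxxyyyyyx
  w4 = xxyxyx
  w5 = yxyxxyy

w1:
  start at B
  read 'y': B → C
  read 'y': C → B
  read 'y': B → C
  read 'x': C → B
  read 'x': B → C
  read 'y': C → B
  read 'x': B → C
  read 'y': C → B
  read 'y': B → C
  read 'y': C → B
  read 'y': B → C
  end C, accepted
w2:
  start at B
  read 'y': B → C
  read 'x': C → B
  read 'y': B → C
  read 'y': C → B
  read 'x': B → C
  read 'x': C → B
  read 'x': B → C
  read 'y': C → B
  read 'x': B → C
  read 'x': C → B
  read 'x': B → C
  end C, accepted
w3:
  start at B
  read 'x': B → C
  read 'x': C → B
  read 'x': B → C
  read 'y': C → B
  read 'y': B → C
  read 'y': C → B
  read 'y': B → C
  read 'y': C → B
  read 'x': B → C
  end C, accepted
w4:
  start at B
  read 'x': B → C
  read 'x': C → B
  read 'y': B → C
  read 'x': C → B
  read 'y': B → C
  read 'x': C → B
  end B, rejected
w5:
  start at B
  read 'y': B → C
  read 'x': C → B
  read 'y': B → C
  read 'x': C → B
  read 'x': B → C
  read 'y': C → B
  read 'y': B → C
  end C, accepted

w1, w2, w3, w5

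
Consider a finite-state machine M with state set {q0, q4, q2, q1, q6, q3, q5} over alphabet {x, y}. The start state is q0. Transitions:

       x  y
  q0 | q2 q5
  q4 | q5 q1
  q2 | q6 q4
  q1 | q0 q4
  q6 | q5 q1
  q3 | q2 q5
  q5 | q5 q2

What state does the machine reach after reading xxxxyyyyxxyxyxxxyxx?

q0 → q2 → q6 → q5 → q5 → q2 → q4 → q1 → q4 → q5 → q5 → q2 → q6 → q1 → q0 → q2 → q6 → q1 → q0 → q2

q2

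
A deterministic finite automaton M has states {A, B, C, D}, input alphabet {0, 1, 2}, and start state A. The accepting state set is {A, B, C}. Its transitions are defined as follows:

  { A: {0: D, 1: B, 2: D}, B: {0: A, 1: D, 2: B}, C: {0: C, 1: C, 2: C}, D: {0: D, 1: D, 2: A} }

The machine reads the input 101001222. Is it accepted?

Yes

A → B → A → B → A → D → D → A → D → A
End state A is accepting.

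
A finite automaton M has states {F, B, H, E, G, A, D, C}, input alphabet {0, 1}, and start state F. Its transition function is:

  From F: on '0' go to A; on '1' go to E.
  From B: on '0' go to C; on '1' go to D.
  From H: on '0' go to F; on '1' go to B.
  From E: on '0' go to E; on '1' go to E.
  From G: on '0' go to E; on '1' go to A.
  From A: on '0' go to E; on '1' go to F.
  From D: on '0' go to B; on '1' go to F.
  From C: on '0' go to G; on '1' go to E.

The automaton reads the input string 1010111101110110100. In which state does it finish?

E

start at F
read '1': F → E
read '0': E → E
read '1': E → E
read '0': E → E
read '1': E → E
read '1': E → E
read '1': E → E
read '1': E → E
read '0': E → E
read '1': E → E
read '1': E → E
read '1': E → E
read '0': E → E
read '1': E → E
read '1': E → E
read '0': E → E
read '1': E → E
read '0': E → E
read '0': E → E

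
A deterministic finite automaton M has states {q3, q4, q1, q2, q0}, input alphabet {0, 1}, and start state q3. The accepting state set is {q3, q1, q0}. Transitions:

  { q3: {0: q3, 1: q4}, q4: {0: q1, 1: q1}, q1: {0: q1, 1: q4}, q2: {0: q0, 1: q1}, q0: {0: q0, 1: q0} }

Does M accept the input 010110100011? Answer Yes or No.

start at q3
read '0': q3 → q3
read '1': q3 → q4
read '0': q4 → q1
read '1': q1 → q4
read '1': q4 → q1
read '0': q1 → q1
read '1': q1 → q4
read '0': q4 → q1
read '0': q1 → q1
read '0': q1 → q1
read '1': q1 → q4
read '1': q4 → q1
End state q1 is accepting.

Yes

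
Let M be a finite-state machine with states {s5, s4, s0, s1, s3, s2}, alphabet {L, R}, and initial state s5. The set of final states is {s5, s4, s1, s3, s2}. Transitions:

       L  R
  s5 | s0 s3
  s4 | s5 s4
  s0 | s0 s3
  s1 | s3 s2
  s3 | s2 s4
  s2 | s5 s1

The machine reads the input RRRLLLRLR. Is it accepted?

Trace: s5 -R-> s3 -R-> s4 -R-> s4 -L-> s5 -L-> s0 -L-> s0 -R-> s3 -L-> s2 -R-> s1
End state s1 is accepting.

Yes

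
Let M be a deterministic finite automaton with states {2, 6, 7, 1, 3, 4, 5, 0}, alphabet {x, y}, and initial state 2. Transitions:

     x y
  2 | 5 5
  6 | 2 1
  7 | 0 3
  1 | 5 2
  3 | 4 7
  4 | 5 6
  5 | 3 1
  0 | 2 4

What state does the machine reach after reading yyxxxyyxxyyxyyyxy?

1

start at 2
read 'y': 2 → 5
read 'y': 5 → 1
read 'x': 1 → 5
read 'x': 5 → 3
read 'x': 3 → 4
read 'y': 4 → 6
read 'y': 6 → 1
read 'x': 1 → 5
read 'x': 5 → 3
read 'y': 3 → 7
read 'y': 7 → 3
read 'x': 3 → 4
read 'y': 4 → 6
read 'y': 6 → 1
read 'y': 1 → 2
read 'x': 2 → 5
read 'y': 5 → 1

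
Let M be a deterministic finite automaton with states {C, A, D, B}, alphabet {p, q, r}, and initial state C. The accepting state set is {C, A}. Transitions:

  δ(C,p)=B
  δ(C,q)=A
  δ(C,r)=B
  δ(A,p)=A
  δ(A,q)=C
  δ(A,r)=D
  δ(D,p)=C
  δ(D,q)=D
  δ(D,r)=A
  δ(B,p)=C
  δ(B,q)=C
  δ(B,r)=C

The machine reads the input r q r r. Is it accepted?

Yes

Trace: C -r-> B -q-> C -r-> B -r-> C
End state C is accepting.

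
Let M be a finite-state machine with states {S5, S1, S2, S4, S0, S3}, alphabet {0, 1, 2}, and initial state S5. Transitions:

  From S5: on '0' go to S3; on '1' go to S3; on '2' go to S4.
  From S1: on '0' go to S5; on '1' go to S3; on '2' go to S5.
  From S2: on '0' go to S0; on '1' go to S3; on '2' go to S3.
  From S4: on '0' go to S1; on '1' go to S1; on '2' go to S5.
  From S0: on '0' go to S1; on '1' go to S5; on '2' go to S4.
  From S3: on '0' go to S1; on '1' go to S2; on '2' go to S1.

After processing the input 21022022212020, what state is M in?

S5

S5 → S4 → S1 → S5 → S4 → S5 → S3 → S1 → S5 → S4 → S1 → S5 → S3 → S1 → S5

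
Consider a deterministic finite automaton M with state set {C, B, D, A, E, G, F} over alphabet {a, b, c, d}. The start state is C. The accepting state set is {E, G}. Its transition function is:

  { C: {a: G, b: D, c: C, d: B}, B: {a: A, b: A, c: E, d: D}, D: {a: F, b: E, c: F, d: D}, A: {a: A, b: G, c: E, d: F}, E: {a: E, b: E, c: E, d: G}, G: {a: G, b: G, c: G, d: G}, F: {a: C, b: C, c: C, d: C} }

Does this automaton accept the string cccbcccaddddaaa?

Yes

Trace: C -c-> C -c-> C -c-> C -b-> D -c-> F -c-> C -c-> C -a-> G -d-> G -d-> G -d-> G -d-> G -a-> G -a-> G -a-> G
End state G is accepting.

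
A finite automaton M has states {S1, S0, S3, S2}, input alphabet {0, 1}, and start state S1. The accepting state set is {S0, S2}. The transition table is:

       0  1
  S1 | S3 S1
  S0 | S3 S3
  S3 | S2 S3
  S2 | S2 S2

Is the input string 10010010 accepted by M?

S1 → S1 → S3 → S2 → S2 → S2 → S2 → S2 → S2
End state S2 is accepting.

Yes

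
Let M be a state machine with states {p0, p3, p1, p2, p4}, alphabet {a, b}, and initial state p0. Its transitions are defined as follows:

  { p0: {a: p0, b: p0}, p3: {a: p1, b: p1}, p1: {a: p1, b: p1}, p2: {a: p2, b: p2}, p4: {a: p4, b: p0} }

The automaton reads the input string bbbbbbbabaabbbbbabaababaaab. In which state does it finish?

p0

start at p0
read 'b': p0 → p0
read 'b': p0 → p0
read 'b': p0 → p0
read 'b': p0 → p0
read 'b': p0 → p0
read 'b': p0 → p0
read 'b': p0 → p0
read 'a': p0 → p0
read 'b': p0 → p0
read 'a': p0 → p0
read 'a': p0 → p0
read 'b': p0 → p0
read 'b': p0 → p0
read 'b': p0 → p0
read 'b': p0 → p0
read 'b': p0 → p0
read 'a': p0 → p0
read 'b': p0 → p0
read 'a': p0 → p0
read 'a': p0 → p0
read 'b': p0 → p0
read 'a': p0 → p0
read 'b': p0 → p0
read 'a': p0 → p0
read 'a': p0 → p0
read 'a': p0 → p0
read 'b': p0 → p0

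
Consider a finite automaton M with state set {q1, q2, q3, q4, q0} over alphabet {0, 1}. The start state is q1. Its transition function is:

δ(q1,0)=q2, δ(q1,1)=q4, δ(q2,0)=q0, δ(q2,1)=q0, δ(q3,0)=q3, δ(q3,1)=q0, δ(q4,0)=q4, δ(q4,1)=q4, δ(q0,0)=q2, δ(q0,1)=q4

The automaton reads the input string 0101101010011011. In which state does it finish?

q4

Trace: q1 -0-> q2 -1-> q0 -0-> q2 -1-> q0 -1-> q4 -0-> q4 -1-> q4 -0-> q4 -1-> q4 -0-> q4 -0-> q4 -1-> q4 -1-> q4 -0-> q4 -1-> q4 -1-> q4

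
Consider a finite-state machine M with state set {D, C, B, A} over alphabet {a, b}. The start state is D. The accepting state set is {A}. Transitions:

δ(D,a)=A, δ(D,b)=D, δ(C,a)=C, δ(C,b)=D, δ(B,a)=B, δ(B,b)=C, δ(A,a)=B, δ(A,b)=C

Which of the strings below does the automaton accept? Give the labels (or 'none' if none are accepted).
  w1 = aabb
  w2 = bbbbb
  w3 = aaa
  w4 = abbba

w1:
  start at D
  read 'a': D → A
  read 'a': A → B
  read 'b': B → C
  read 'b': C → D
  end D, rejected
w2:
  start at D
  read 'b': D → D
  read 'b': D → D
  read 'b': D → D
  read 'b': D → D
  read 'b': D → D
  end D, rejected
w3:
  start at D
  read 'a': D → A
  read 'a': A → B
  read 'a': B → B
  end B, rejected
w4:
  start at D
  read 'a': D → A
  read 'b': A → C
  read 'b': C → D
  read 'b': D → D
  read 'a': D → A
  end A, accepted

w4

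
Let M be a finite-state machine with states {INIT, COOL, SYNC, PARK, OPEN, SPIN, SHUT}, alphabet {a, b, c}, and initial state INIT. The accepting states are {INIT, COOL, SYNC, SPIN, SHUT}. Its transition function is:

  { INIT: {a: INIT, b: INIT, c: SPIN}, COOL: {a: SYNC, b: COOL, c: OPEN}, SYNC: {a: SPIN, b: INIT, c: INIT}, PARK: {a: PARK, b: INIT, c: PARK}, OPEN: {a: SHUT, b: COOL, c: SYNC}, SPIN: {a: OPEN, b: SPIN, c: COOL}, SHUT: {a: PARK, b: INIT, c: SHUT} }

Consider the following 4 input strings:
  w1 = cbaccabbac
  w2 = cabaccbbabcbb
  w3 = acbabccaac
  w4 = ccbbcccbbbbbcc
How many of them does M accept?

w1:
  start at INIT
  read 'c': INIT → SPIN
  read 'b': SPIN → SPIN
  read 'a': SPIN → OPEN
  read 'c': OPEN → SYNC
  read 'c': SYNC → INIT
  read 'a': INIT → INIT
  read 'b': INIT → INIT
  read 'b': INIT → INIT
  read 'a': INIT → INIT
  read 'c': INIT → SPIN
  end SPIN, accepted
w2:
  start at INIT
  read 'c': INIT → SPIN
  read 'a': SPIN → OPEN
  read 'b': OPEN → COOL
  read 'a': COOL → SYNC
  read 'c': SYNC → INIT
  read 'c': INIT → SPIN
  read 'b': SPIN → SPIN
  read 'b': SPIN → SPIN
  read 'a': SPIN → OPEN
  read 'b': OPEN → COOL
  read 'c': COOL → OPEN
  read 'b': OPEN → COOL
  read 'b': COOL → COOL
  end COOL, accepted
w3:
  start at INIT
  read 'a': INIT → INIT
  read 'c': INIT → SPIN
  read 'b': SPIN → SPIN
  read 'a': SPIN → OPEN
  read 'b': OPEN → COOL
  read 'c': COOL → OPEN
  read 'c': OPEN → SYNC
  read 'a': SYNC → SPIN
  read 'a': SPIN → OPEN
  read 'c': OPEN → SYNC
  end SYNC, accepted
w4:
  start at INIT
  read 'c': INIT → SPIN
  read 'c': SPIN → COOL
  read 'b': COOL → COOL
  read 'b': COOL → COOL
  read 'c': COOL → OPEN
  read 'c': OPEN → SYNC
  read 'c': SYNC → INIT
  read 'b': INIT → INIT
  read 'b': INIT → INIT
  read 'b': INIT → INIT
  read 'b': INIT → INIT
  read 'b': INIT → INIT
  read 'c': INIT → SPIN
  read 'c': SPIN → COOL
  end COOL, accepted

4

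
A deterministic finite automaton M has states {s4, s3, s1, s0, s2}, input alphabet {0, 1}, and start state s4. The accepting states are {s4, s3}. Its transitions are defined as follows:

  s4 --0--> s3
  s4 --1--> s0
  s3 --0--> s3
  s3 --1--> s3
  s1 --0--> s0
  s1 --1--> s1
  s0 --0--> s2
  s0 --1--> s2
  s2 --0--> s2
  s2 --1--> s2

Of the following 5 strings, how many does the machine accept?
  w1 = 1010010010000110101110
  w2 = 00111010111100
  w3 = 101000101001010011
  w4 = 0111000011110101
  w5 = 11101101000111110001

2

w1: s4 → s0 → s2 → s2 → s2 → s2 → s2 → s2 → s2 → s2 → s2 → s2 → s2 → s2 → s2 → s2 → s2 → s2 → s2 → s2 → s2 → s2 → s2  → end s2, rejected
w2: s4 → s3 → s3 → s3 → s3 → s3 → s3 → s3 → s3 → s3 → s3 → s3 → s3 → s3 → s3  → end s3, accepted
w3: s4 → s0 → s2 → s2 → s2 → s2 → s2 → s2 → s2 → s2 → s2 → s2 → s2 → s2 → s2 → s2 → s2 → s2 → s2  → end s2, rejected
w4: s4 → s3 → s3 → s3 → s3 → s3 → s3 → s3 → s3 → s3 → s3 → s3 → s3 → s3 → s3 → s3 → s3  → end s3, accepted
w5: s4 → s0 → s2 → s2 → s2 → s2 → s2 → s2 → s2 → s2 → s2 → s2 → s2 → s2 → s2 → s2 → s2 → s2 → s2 → s2 → s2  → end s2, rejected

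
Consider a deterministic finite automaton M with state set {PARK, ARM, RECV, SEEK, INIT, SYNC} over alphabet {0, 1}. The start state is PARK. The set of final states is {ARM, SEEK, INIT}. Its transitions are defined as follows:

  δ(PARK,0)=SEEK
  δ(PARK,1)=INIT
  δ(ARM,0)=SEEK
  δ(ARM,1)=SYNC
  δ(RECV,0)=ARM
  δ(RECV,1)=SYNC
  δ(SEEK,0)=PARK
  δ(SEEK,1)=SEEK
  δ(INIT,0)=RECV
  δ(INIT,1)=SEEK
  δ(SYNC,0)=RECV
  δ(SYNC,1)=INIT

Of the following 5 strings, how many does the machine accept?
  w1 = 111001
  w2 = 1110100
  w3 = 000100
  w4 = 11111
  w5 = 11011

w1: PARK → INIT → SEEK → SEEK → PARK → SEEK → SEEK  → end SEEK, accepted
w2: PARK → INIT → SEEK → SEEK → PARK → INIT → RECV → ARM  → end ARM, accepted
w3: PARK → SEEK → PARK → SEEK → SEEK → PARK → SEEK  → end SEEK, accepted
w4: PARK → INIT → SEEK → SEEK → SEEK → SEEK  → end SEEK, accepted
w5: PARK → INIT → SEEK → PARK → INIT → SEEK  → end SEEK, accepted

5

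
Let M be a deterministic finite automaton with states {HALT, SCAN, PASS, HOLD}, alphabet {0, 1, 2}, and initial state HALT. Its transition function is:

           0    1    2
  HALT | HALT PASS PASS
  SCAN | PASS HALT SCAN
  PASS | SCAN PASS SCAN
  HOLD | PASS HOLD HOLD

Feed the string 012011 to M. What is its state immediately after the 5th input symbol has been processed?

HALT → HALT → PASS → SCAN → PASS → PASS
After 5 symbols: PASS.

PASS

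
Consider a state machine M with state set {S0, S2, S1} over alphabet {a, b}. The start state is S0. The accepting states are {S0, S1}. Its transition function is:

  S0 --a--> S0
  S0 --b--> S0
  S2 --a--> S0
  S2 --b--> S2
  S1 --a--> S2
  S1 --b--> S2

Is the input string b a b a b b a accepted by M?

Yes

S0 → S0 → S0 → S0 → S0 → S0 → S0 → S0
End state S0 is accepting.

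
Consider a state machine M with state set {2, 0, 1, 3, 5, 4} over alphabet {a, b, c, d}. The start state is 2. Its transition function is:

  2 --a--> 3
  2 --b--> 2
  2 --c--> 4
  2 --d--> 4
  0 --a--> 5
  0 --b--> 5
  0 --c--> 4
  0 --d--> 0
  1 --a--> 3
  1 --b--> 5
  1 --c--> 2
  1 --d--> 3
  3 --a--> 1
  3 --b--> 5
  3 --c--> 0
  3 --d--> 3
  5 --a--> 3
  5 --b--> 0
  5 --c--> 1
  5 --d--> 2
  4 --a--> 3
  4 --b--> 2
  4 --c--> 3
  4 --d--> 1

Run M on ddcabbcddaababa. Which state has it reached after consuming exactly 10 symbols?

1

2 → 4 → 1 → 2 → 3 → 5 → 0 → 4 → 1 → 3 → 1
After 10 symbols: 1.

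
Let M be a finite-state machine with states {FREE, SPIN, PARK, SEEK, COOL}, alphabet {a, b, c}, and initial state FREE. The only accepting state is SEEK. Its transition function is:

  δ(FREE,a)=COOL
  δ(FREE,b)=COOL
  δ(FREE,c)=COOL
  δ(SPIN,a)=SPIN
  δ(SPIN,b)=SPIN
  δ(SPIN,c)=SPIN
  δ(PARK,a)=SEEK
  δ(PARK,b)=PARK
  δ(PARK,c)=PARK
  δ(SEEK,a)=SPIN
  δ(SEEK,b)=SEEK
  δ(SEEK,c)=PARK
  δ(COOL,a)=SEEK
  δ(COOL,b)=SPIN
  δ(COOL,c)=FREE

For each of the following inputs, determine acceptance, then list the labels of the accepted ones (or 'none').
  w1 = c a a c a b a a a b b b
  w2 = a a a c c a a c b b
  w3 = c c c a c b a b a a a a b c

w1: FREE → COOL → SEEK → SPIN → SPIN → SPIN → SPIN → SPIN → SPIN → SPIN → SPIN → SPIN → SPIN  → end SPIN, rejected
w2: FREE → COOL → SEEK → SPIN → SPIN → SPIN → SPIN → SPIN → SPIN → SPIN → SPIN  → end SPIN, rejected
w3: FREE → COOL → FREE → COOL → SEEK → PARK → PARK → SEEK → SEEK → SPIN → SPIN → SPIN → SPIN → SPIN → SPIN  → end SPIN, rejected

none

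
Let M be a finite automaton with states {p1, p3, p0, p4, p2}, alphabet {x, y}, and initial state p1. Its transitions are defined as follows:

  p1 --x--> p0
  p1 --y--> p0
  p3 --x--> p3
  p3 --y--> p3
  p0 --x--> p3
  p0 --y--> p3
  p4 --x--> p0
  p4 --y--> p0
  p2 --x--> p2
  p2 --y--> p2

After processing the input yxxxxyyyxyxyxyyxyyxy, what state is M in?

start at p1
read 'y': p1 → p0
read 'x': p0 → p3
read 'x': p3 → p3
read 'x': p3 → p3
read 'x': p3 → p3
read 'y': p3 → p3
read 'y': p3 → p3
read 'y': p3 → p3
read 'x': p3 → p3
read 'y': p3 → p3
read 'x': p3 → p3
read 'y': p3 → p3
read 'x': p3 → p3
read 'y': p3 → p3
read 'y': p3 → p3
read 'x': p3 → p3
read 'y': p3 → p3
read 'y': p3 → p3
read 'x': p3 → p3
read 'y': p3 → p3

p3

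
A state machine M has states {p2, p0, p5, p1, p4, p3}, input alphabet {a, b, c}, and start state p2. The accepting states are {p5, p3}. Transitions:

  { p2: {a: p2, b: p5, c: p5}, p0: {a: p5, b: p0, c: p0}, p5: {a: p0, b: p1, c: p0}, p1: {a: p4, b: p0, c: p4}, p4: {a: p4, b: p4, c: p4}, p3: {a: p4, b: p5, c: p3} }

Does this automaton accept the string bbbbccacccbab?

start at p2
read 'b': p2 → p5
read 'b': p5 → p1
read 'b': p1 → p0
read 'b': p0 → p0
read 'c': p0 → p0
read 'c': p0 → p0
read 'a': p0 → p5
read 'c': p5 → p0
read 'c': p0 → p0
read 'c': p0 → p0
read 'b': p0 → p0
read 'a': p0 → p5
read 'b': p5 → p1
End state p1 is not accepting.

No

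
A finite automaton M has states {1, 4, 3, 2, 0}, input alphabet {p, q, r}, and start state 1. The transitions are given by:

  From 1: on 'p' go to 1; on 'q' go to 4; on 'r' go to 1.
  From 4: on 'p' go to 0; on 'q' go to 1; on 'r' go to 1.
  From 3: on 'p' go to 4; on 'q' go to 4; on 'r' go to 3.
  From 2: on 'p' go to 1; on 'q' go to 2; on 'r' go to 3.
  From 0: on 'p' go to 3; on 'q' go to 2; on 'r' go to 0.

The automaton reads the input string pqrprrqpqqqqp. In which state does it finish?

1

Trace: 1 -p-> 1 -q-> 4 -r-> 1 -p-> 1 -r-> 1 -r-> 1 -q-> 4 -p-> 0 -q-> 2 -q-> 2 -q-> 2 -q-> 2 -p-> 1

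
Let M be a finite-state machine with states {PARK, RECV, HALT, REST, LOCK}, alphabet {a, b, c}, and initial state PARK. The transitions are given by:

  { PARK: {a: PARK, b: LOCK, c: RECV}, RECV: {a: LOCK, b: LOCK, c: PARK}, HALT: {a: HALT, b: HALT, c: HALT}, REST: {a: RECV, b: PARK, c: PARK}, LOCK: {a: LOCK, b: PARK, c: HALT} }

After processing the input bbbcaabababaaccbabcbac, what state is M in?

start at PARK
read 'b': PARK → LOCK
read 'b': LOCK → PARK
read 'b': PARK → LOCK
read 'c': LOCK → HALT
read 'a': HALT → HALT
read 'a': HALT → HALT
read 'b': HALT → HALT
read 'a': HALT → HALT
read 'b': HALT → HALT
read 'a': HALT → HALT
read 'b': HALT → HALT
read 'a': HALT → HALT
read 'a': HALT → HALT
read 'c': HALT → HALT
read 'c': HALT → HALT
read 'b': HALT → HALT
read 'a': HALT → HALT
read 'b': HALT → HALT
read 'c': HALT → HALT
read 'b': HALT → HALT
read 'a': HALT → HALT
read 'c': HALT → HALT

HALT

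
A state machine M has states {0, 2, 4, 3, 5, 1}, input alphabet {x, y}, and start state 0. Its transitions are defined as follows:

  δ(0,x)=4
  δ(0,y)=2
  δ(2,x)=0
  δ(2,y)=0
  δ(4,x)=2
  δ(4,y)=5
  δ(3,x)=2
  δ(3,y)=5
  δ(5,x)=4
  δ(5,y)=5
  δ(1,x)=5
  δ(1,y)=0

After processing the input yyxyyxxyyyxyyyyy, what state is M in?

Trace: 0 -y-> 2 -y-> 0 -x-> 4 -y-> 5 -y-> 5 -x-> 4 -x-> 2 -y-> 0 -y-> 2 -y-> 0 -x-> 4 -y-> 5 -y-> 5 -y-> 5 -y-> 5 -y-> 5

5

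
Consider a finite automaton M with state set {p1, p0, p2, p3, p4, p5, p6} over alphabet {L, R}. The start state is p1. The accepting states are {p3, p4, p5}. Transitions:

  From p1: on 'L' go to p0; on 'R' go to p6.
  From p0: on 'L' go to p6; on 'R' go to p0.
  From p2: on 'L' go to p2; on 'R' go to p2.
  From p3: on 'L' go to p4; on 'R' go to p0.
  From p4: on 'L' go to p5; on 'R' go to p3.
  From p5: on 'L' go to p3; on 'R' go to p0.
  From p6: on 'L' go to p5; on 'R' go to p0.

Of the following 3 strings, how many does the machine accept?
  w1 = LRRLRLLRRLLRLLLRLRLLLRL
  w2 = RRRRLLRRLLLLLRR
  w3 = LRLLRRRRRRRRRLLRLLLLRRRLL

w1:
  start at p1
  read 'L': p1 → p0
  read 'R': p0 → p0
  read 'R': p0 → p0
  read 'L': p0 → p6
  read 'R': p6 → p0
  read 'L': p0 → p6
  read 'L': p6 → p5
  read 'R': p5 → p0
  read 'R': p0 → p0
  read 'L': p0 → p6
  read 'L': p6 → p5
  read 'R': p5 → p0
  read 'L': p0 → p6
  read 'L': p6 → p5
  read 'L': p5 → p3
  read 'R': p3 → p0
  read 'L': p0 → p6
  read 'R': p6 → p0
  read 'L': p0 → p6
  read 'L': p6 → p5
  read 'L': p5 → p3
  read 'R': p3 → p0
  read 'L': p0 → p6
  end p6, rejected
w2:
  start at p1
  read 'R': p1 → p6
  read 'R': p6 → p0
  read 'R': p0 → p0
  read 'R': p0 → p0
  read 'L': p0 → p6
  read 'L': p6 → p5
  read 'R': p5 → p0
  read 'R': p0 → p0
  read 'L': p0 → p6
  read 'L': p6 → p5
  read 'L': p5 → p3
  read 'L': p3 → p4
  read 'L': p4 → p5
  read 'R': p5 → p0
  read 'R': p0 → p0
  end p0, rejected
w3:
  start at p1
  read 'L': p1 → p0
  read 'R': p0 → p0
  read 'L': p0 → p6
  read 'L': p6 → p5
  read 'R': p5 → p0
  read 'R': p0 → p0
  read 'R': p0 → p0
  read 'R': p0 → p0
  read 'R': p0 → p0
  read 'R': p0 → p0
  read 'R': p0 → p0
  read 'R': p0 → p0
  read 'R': p0 → p0
  read 'L': p0 → p6
  read 'L': p6 → p5
  read 'R': p5 → p0
  read 'L': p0 → p6
  read 'L': p6 → p5
  read 'L': p5 → p3
  read 'L': p3 → p4
  read 'R': p4 → p3
  read 'R': p3 → p0
  read 'R': p0 → p0
  read 'L': p0 → p6
  read 'L': p6 → p5
  end p5, accepted

1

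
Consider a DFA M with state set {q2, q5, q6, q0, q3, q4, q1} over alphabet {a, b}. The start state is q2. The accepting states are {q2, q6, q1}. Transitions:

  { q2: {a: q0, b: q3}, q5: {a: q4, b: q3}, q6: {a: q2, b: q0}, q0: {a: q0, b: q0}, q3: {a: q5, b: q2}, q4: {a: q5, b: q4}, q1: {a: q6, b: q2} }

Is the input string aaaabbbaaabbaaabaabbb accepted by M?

No

start at q2
read 'a': q2 → q0
read 'a': q0 → q0
read 'a': q0 → q0
read 'a': q0 → q0
read 'b': q0 → q0
read 'b': q0 → q0
read 'b': q0 → q0
read 'a': q0 → q0
read 'a': q0 → q0
read 'a': q0 → q0
read 'b': q0 → q0
read 'b': q0 → q0
read 'a': q0 → q0
read 'a': q0 → q0
read 'a': q0 → q0
read 'b': q0 → q0
read 'a': q0 → q0
read 'a': q0 → q0
read 'b': q0 → q0
read 'b': q0 → q0
read 'b': q0 → q0
End state q0 is not accepting.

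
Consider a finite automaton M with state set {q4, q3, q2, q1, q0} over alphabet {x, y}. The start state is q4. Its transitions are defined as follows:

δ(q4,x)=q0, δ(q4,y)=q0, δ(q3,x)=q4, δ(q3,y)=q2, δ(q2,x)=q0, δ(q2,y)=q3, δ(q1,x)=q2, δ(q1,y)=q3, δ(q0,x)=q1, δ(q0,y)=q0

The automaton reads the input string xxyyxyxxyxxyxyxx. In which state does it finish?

q0

q4 → q0 → q1 → q3 → q2 → q0 → q0 → q1 → q2 → q3 → q4 → q0 → q0 → q1 → q3 → q4 → q0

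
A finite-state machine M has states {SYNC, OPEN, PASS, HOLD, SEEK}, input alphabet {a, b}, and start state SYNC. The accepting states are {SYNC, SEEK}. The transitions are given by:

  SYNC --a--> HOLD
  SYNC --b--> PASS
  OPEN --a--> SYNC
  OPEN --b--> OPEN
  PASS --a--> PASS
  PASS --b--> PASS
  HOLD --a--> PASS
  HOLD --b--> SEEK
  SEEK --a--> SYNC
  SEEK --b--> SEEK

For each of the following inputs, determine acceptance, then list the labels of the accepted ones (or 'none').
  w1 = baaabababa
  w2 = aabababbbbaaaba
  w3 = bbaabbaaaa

none

w1: SYNC → PASS → PASS → PASS → PASS → PASS → PASS → PASS → PASS → PASS → PASS  → end PASS, rejected
w2: SYNC → HOLD → PASS → PASS → PASS → PASS → PASS → PASS → PASS → PASS → PASS → PASS → PASS → PASS → PASS → PASS  → end PASS, rejected
w3: SYNC → PASS → PASS → PASS → PASS → PASS → PASS → PASS → PASS → PASS → PASS  → end PASS, rejected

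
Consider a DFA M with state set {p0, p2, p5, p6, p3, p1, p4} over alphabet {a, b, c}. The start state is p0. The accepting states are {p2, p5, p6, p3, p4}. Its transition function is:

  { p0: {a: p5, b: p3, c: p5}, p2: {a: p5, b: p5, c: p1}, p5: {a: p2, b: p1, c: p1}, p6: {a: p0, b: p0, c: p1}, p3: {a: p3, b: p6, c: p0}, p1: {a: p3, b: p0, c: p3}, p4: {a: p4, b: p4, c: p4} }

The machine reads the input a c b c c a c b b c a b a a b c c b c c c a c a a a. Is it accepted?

start at p0
read 'a': p0 → p5
read 'c': p5 → p1
read 'b': p1 → p0
read 'c': p0 → p5
read 'c': p5 → p1
read 'a': p1 → p3
read 'c': p3 → p0
read 'b': p0 → p3
read 'b': p3 → p6
read 'c': p6 → p1
read 'a': p1 → p3
read 'b': p3 → p6
read 'a': p6 → p0
read 'a': p0 → p5
read 'b': p5 → p1
read 'c': p1 → p3
read 'c': p3 → p0
read 'b': p0 → p3
read 'c': p3 → p0
read 'c': p0 → p5
read 'c': p5 → p1
read 'a': p1 → p3
read 'c': p3 → p0
read 'a': p0 → p5
read 'a': p5 → p2
read 'a': p2 → p5
End state p5 is accepting.

Yes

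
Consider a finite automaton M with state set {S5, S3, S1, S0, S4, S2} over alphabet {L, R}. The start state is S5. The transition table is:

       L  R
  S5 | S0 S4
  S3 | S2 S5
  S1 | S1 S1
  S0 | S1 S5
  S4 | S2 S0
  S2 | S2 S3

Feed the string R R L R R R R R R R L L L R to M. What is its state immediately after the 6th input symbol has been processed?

S1

start at S5
read 'R': S5 → S4
read 'R': S4 → S0
read 'L': S0 → S1
read 'R': S1 → S1
read 'R': S1 → S1
read 'R': S1 → S1
After 6 symbols: S1.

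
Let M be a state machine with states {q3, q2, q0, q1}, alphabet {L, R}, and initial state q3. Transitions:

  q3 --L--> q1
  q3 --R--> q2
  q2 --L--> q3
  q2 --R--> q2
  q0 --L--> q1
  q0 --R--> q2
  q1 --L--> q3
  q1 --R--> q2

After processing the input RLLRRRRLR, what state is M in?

q2

q3 → q2 → q3 → q1 → q2 → q2 → q2 → q2 → q3 → q2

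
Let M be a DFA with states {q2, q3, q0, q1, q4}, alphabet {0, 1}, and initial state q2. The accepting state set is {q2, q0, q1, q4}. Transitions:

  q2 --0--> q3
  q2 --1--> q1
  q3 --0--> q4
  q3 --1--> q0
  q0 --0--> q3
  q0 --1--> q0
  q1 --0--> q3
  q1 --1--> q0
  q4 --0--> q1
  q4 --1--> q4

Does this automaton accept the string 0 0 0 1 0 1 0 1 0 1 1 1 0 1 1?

Yes

start at q2
read '0': q2 → q3
read '0': q3 → q4
read '0': q4 → q1
read '1': q1 → q0
read '0': q0 → q3
read '1': q3 → q0
read '0': q0 → q3
read '1': q3 → q0
read '0': q0 → q3
read '1': q3 → q0
read '1': q0 → q0
read '1': q0 → q0
read '0': q0 → q3
read '1': q3 → q0
read '1': q0 → q0
End state q0 is accepting.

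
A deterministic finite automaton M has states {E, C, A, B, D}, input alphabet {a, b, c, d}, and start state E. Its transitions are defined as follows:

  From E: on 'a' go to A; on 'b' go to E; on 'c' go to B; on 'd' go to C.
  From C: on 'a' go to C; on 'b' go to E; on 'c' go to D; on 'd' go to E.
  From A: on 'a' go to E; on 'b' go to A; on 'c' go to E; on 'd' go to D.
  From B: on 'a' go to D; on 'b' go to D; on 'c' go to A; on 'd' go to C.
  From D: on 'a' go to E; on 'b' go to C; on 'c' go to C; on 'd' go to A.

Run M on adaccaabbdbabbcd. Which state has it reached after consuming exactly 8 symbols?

A

Trace: E -a-> A -d-> D -a-> E -c-> B -c-> A -a-> E -a-> A -b-> A
After 8 symbols: A.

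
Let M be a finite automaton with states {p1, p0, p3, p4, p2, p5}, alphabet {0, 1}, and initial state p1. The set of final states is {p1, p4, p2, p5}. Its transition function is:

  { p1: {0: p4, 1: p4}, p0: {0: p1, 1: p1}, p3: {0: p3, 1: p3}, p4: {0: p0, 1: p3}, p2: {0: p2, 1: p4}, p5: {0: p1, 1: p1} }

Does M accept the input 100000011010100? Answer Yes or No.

No

Trace: p1 -1-> p4 -0-> p0 -0-> p1 -0-> p4 -0-> p0 -0-> p1 -0-> p4 -1-> p3 -1-> p3 -0-> p3 -1-> p3 -0-> p3 -1-> p3 -0-> p3 -0-> p3
End state p3 is not accepting.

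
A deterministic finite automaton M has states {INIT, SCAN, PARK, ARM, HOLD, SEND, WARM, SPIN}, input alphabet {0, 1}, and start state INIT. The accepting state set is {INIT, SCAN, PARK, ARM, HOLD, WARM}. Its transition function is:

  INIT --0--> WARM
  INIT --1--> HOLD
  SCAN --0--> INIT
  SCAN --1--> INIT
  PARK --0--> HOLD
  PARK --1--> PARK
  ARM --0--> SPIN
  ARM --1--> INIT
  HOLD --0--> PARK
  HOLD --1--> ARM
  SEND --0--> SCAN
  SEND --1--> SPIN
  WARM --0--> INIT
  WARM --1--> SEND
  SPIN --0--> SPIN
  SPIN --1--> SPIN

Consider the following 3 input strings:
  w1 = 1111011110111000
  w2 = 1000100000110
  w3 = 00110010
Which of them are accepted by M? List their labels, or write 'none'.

w1: Trace: INIT -1-> HOLD -1-> ARM -1-> INIT -1-> HOLD -0-> PARK -1-> PARK -1-> PARK -1-> PARK -1-> PARK -0-> HOLD -1-> ARM -1-> INIT -1-> HOLD -0-> PARK -0-> HOLD -0-> PARK  → end PARK, accepted
w2: Trace: INIT -1-> HOLD -0-> PARK -0-> HOLD -0-> PARK -1-> PARK -0-> HOLD -0-> PARK -0-> HOLD -0-> PARK -0-> HOLD -1-> ARM -1-> INIT -0-> WARM  → end WARM, accepted
w3: Trace: INIT -0-> WARM -0-> INIT -1-> HOLD -1-> ARM -0-> SPIN -0-> SPIN -1-> SPIN -0-> SPIN  → end SPIN, rejected

w1, w2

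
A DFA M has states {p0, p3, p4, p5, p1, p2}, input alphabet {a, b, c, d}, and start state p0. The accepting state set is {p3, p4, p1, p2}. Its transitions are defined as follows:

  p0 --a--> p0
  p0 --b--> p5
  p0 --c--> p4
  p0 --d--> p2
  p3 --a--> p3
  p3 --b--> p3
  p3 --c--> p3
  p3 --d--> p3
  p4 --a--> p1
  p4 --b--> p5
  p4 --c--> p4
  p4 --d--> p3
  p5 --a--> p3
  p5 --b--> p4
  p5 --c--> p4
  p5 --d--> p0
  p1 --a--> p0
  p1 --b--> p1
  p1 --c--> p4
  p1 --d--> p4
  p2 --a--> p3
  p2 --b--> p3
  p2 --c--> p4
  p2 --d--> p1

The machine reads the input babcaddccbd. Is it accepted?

Trace: p0 -b-> p5 -a-> p3 -b-> p3 -c-> p3 -a-> p3 -d-> p3 -d-> p3 -c-> p3 -c-> p3 -b-> p3 -d-> p3
End state p3 is accepting.

Yes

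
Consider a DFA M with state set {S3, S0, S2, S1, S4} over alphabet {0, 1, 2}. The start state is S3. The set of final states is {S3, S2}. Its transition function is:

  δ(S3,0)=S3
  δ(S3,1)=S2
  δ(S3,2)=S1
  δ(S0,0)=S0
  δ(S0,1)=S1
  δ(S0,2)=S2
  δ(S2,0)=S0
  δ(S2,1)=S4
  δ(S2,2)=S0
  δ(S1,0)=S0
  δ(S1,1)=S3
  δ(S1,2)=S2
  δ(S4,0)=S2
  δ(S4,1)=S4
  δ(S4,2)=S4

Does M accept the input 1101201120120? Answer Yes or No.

Yes

Trace: S3 -1-> S2 -1-> S4 -0-> S2 -1-> S4 -2-> S4 -0-> S2 -1-> S4 -1-> S4 -2-> S4 -0-> S2 -1-> S4 -2-> S4 -0-> S2
End state S2 is accepting.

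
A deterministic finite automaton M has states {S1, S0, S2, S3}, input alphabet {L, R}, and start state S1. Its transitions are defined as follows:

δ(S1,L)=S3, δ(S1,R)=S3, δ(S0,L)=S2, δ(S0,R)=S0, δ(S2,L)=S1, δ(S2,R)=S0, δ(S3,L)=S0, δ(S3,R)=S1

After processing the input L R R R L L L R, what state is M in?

S1 → S3 → S1 → S3 → S1 → S3 → S0 → S2 → S0

S0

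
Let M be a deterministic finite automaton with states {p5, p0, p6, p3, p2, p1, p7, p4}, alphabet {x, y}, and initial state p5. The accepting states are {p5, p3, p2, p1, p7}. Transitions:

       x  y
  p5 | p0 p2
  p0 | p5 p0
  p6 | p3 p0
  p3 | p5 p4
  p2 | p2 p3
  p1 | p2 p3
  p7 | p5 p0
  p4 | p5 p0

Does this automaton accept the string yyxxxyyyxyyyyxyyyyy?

No

start at p5
read 'y': p5 → p2
read 'y': p2 → p3
read 'x': p3 → p5
read 'x': p5 → p0
read 'x': p0 → p5
read 'y': p5 → p2
read 'y': p2 → p3
read 'y': p3 → p4
read 'x': p4 → p5
read 'y': p5 → p2
read 'y': p2 → p3
read 'y': p3 → p4
read 'y': p4 → p0
read 'x': p0 → p5
read 'y': p5 → p2
read 'y': p2 → p3
read 'y': p3 → p4
read 'y': p4 → p0
read 'y': p0 → p0
End state p0 is not accepting.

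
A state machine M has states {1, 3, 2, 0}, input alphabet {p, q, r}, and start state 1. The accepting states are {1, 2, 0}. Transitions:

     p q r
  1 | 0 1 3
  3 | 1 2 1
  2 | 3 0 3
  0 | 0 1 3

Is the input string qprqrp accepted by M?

Yes

1 → 1 → 0 → 3 → 2 → 3 → 1
End state 1 is accepting.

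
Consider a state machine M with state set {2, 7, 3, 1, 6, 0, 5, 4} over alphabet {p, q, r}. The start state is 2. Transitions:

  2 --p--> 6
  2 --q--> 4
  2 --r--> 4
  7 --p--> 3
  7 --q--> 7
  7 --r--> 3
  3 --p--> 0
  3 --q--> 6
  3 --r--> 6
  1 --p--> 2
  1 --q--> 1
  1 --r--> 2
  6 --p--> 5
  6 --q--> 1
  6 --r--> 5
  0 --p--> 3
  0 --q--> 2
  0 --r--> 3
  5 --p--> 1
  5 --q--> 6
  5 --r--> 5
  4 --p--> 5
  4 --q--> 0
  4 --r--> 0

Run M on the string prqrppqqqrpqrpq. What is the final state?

Trace: 2 -p-> 6 -r-> 5 -q-> 6 -r-> 5 -p-> 1 -p-> 2 -q-> 4 -q-> 0 -q-> 2 -r-> 4 -p-> 5 -q-> 6 -r-> 5 -p-> 1 -q-> 1

1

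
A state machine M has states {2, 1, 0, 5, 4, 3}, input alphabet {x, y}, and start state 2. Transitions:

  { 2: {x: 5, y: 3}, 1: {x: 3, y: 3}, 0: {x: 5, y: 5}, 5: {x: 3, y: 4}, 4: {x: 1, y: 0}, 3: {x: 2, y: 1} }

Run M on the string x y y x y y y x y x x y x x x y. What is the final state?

1

2 → 5 → 4 → 0 → 5 → 4 → 0 → 5 → 3 → 1 → 3 → 2 → 3 → 2 → 5 → 3 → 1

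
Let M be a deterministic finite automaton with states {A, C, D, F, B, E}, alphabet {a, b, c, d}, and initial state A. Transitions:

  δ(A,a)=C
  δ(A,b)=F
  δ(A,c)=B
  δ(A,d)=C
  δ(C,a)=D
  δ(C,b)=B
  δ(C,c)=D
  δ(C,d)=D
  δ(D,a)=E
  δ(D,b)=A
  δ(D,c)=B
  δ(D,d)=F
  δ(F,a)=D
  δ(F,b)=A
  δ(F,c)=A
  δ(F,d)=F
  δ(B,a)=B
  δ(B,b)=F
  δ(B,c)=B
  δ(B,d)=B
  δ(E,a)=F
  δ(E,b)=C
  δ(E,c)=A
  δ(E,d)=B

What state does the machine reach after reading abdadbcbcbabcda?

A → C → B → B → B → B → F → A → F → A → F → D → A → B → B → B

B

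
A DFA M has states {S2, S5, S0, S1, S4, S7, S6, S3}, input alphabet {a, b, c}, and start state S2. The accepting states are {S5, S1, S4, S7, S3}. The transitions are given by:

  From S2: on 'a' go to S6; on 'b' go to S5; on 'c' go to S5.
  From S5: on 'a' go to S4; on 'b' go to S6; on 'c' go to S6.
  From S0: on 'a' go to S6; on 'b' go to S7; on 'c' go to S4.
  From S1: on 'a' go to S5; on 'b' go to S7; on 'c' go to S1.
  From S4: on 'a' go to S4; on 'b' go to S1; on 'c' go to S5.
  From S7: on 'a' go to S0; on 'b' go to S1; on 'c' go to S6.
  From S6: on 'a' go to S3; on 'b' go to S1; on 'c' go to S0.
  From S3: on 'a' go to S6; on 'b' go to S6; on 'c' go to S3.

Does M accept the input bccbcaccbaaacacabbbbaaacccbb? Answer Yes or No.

Yes

S2 → S5 → S6 → S0 → S7 → S6 → S3 → S3 → S3 → S6 → S3 → S6 → S3 → S3 → S6 → S0 → S6 → S1 → S7 → S1 → S7 → S0 → S6 → S3 → S3 → S3 → S3 → S6 → S1
End state S1 is accepting.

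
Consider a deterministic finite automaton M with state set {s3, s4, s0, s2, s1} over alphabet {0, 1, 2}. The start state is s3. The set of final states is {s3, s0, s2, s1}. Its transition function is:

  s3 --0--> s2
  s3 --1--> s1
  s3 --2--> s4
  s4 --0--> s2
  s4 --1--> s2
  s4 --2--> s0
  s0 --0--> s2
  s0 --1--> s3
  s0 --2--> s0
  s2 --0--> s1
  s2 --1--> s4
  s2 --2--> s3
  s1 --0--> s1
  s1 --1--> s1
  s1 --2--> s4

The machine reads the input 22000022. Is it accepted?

Yes

Trace: s3 -2-> s4 -2-> s0 -0-> s2 -0-> s1 -0-> s1 -0-> s1 -2-> s4 -2-> s0
End state s0 is accepting.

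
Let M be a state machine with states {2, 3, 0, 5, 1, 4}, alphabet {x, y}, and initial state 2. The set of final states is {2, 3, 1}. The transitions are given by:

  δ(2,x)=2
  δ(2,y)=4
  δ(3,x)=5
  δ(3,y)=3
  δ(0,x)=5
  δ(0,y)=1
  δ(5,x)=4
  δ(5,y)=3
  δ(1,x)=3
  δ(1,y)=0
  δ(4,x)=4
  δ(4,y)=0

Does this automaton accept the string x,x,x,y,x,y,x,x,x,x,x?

No

2 → 2 → 2 → 2 → 4 → 4 → 0 → 5 → 4 → 4 → 4 → 4
End state 4 is not accepting.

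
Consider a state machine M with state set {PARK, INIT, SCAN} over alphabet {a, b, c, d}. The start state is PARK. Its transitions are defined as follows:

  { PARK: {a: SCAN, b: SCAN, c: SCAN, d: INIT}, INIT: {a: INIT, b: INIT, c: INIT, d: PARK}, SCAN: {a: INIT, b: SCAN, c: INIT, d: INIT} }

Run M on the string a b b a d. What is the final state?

PARK

PARK → SCAN → SCAN → SCAN → INIT → PARK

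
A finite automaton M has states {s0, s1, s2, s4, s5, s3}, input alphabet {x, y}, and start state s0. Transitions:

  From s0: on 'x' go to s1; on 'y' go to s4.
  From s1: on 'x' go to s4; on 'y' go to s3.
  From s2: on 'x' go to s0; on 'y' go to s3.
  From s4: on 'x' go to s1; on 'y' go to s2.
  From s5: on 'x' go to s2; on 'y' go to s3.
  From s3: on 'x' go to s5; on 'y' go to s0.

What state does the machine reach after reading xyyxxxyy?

s0

Trace: s0 -x-> s1 -y-> s3 -y-> s0 -x-> s1 -x-> s4 -x-> s1 -y-> s3 -y-> s0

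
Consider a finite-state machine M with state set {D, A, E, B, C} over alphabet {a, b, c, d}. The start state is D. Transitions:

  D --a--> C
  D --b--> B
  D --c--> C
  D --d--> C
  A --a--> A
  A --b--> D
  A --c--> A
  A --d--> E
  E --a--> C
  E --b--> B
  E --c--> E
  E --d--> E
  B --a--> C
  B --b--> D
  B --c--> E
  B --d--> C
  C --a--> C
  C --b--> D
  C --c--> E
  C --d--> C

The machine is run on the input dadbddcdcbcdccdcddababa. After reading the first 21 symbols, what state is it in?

Trace: D -d-> C -a-> C -d-> C -b-> D -d-> C -d-> C -c-> E -d-> E -c-> E -b-> B -c-> E -d-> E -c-> E -c-> E -d-> E -c-> E -d-> E -d-> E -a-> C -b-> D -a-> C
After 21 symbols: C.

C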